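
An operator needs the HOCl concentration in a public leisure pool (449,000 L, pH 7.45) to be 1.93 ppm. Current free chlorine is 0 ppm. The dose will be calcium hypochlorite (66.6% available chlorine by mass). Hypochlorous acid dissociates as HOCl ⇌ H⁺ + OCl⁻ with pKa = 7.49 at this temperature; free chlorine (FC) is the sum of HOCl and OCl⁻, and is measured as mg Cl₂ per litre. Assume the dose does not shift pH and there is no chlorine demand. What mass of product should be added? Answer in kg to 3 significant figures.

[OCl⁻]/[HOCl] = 10^(pH − pKa) = 10^(7.45 − 7.49) = 0.912; fraction as HOCl = 1/(1 + 0.912) = 0.523.
Free chlorine required for 1.93 ppm HOCl: 1.93 / 0.523 = 3.69 ppm.
FC to add: 3.69 − 0 = 3.69 mg/L as Cl₂.
Cl₂ equivalent: 3.69 mg/L × 449,000 L = 1657 g.
Product at 66.6% available Cl: 1657 / 0.666 = 2488 g.

2.49 kg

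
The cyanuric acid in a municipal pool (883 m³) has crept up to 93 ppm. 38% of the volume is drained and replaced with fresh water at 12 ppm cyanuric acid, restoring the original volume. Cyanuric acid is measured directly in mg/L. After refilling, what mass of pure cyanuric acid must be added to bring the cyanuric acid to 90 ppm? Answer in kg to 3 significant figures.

Volume: 883 m³ = 883,000 L.
After draining 38% and refilling: 93 × 0.62 + 12 × 0.38 = 62.22 ppm.
Deficit to target: 90 − 62.22 = 27.78 mg/L.
Mass: 27.78 mg/L × 883,000 L = 24,530 g cyanuric acid.

24.5 kg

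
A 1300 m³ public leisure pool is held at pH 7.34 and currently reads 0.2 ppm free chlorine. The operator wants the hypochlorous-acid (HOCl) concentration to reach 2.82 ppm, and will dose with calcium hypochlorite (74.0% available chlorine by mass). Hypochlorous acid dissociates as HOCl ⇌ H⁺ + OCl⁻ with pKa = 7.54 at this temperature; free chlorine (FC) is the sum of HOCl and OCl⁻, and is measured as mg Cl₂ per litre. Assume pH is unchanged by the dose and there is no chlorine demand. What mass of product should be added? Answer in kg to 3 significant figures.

Volume: 1300 m³ = 1,300,000 L.
[OCl⁻]/[HOCl] = 10^(pH − pKa) = 10^(7.34 − 7.54) = 0.631; fraction as HOCl = 1/(1 + 0.631) = 0.6131.
Free chlorine required for 2.82 ppm HOCl: 2.82 / 0.6131 = 4.599 ppm.
FC to add: 4.599 − 0.2 = 4.399 mg/L as Cl₂.
Cl₂ equivalent: 4.399 mg/L × 1,300,000 L = 5719 g.
Product at 74.0% available Cl: 5719 / 0.74 = 7728 g.

7.73 kg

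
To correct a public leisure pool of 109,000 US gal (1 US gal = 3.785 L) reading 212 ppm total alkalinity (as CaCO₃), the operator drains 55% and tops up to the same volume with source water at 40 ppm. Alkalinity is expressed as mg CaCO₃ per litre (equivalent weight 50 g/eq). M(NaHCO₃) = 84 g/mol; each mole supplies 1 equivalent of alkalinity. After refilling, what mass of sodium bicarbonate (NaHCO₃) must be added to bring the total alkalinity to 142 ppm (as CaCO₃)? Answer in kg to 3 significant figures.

17.1 kg

Volume: 109,000 US gal × 3.785 L/gal = 412,565 L.
After draining 55% and refilling: 212 × 0.45 + 40 × 0.55 = 117.4 ppm.
Deficit to target: 142 − 117.4 = 24.6 mg/L.
As CaCO₃: 24.6 mg/L × 412,565 L = 10,150 g; ÷ 50 g/eq ÷ 1 = 203 mol NaHCO₃.
Mass: 203 × 84 = 17,050 g.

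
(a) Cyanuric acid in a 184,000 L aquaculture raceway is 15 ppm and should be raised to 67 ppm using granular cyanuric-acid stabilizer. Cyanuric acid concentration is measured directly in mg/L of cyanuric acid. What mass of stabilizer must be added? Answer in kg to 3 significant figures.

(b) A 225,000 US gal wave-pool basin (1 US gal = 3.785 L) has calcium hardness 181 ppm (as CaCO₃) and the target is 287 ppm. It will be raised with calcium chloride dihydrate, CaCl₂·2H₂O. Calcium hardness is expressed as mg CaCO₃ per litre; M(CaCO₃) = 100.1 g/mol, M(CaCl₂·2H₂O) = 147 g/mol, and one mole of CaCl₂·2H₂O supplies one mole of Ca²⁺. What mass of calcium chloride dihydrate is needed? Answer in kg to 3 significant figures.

(a) 9.57 kg; (b) 133 kg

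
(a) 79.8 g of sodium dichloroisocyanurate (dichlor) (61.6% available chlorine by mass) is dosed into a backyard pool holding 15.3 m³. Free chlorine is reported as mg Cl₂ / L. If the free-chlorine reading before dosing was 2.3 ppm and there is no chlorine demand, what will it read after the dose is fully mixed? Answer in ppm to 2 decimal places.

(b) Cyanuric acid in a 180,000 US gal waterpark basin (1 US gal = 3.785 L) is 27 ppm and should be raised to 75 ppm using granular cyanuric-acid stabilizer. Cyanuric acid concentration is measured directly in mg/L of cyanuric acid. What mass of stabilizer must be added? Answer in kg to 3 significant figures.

(a) 5.51 ppm; (b) 32.7 kg

(a) Volume: 15.3 m³ = 15,300 L.
(a) Available chlorine delivered: 79.8 g × 0.616 = 49.16 g as Cl₂.
(a) Concentration rise: 49.16 g / 15,300 L = 3.213 mg/L = 3.21 ppm.
(a) Final FC: 2.3 + 3.21 = 5.51 ppm.

(b) Volume: 180,000 US gal × 3.785 L/gal = 681,300 L.
(b) CYA to add: (75 − 27) = 48 mg/L × 681,300 L = 32,700 g cyanuric acid.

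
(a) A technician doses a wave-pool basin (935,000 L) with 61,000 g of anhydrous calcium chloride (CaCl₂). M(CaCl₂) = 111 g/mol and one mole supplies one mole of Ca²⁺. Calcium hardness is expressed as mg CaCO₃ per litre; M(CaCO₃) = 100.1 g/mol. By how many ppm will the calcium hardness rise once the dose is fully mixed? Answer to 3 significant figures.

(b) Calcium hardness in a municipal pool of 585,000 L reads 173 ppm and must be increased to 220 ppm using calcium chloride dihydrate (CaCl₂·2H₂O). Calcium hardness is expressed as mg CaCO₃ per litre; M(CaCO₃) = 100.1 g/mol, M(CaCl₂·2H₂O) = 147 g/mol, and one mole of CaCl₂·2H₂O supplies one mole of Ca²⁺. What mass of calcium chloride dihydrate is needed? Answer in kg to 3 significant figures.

(a) Moles of Ca²⁺: 61,000 g ÷ 111 g/mol = 549.5 mol.
(a) As CaCO₃: 549.5 mol × 100.1 g/mol = 55,010 g.
(a) Rise: 55,010 g / 935,000 L × 1000 = 58.83 mg/L.

(b) Hardness to add: (220 − 173) = 47 mg/L as CaCO₃ × 585,000 L = 27,500 g as CaCO₃.
(b) Moles of Ca²⁺ (1 mol Ca²⁺ ≡ 1 mol CaCO₃): 27,500 / 100.1 g/mol = 274.7 mol.
(b) Mass of CaCl₂·2H₂O: 274.7 × 147 = 40,380 g.

(a) 58.8 ppm; (b) 40.4 kg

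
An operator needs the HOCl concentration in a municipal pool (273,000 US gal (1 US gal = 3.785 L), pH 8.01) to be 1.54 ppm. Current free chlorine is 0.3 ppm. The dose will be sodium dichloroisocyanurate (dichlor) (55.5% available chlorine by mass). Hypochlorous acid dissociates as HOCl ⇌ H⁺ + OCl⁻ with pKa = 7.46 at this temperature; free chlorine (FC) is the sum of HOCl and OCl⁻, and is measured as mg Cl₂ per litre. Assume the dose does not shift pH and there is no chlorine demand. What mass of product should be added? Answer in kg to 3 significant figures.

Volume: 273,000 US gal × 3.785 L/gal = 1,033,305 L.
[OCl⁻]/[HOCl] = 10^(pH − pKa) = 10^(8.01 − 7.46) = 3.548; fraction as HOCl = 1/(1 + 3.548) = 0.2199.
Free chlorine required for 1.54 ppm HOCl: 1.54 / 0.2199 = 7.004 ppm.
FC to add: 7.004 − 0.3 = 6.704 mg/L as Cl₂.
Cl₂ equivalent: 6.704 mg/L × 1,033,305 L = 6927 g.
Product at 55.5% available Cl: 6927 / 0.555 = 12,480 g.

12.5 kg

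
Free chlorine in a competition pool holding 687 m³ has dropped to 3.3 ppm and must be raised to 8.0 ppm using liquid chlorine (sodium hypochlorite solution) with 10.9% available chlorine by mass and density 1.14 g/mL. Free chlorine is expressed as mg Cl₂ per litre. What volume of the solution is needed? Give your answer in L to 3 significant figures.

Volume: 687 m³ = 687,000 L.
Chlorine deficit: 8.0 − 3.3 = 4.7 ppm = 4.7 mg/L as Cl₂.
Cl₂ equivalent needed: 4.7 mg/L × 687,000 L = 3,229,000 mg = 3229 g.
Product at 10.9% available chlorine: 3229 / 0.109 = 29,620 g.
Volume at density 1.14 g/mL: 29,620 g ÷ 1.14 g/mL = 25,990 mL.

26.0 L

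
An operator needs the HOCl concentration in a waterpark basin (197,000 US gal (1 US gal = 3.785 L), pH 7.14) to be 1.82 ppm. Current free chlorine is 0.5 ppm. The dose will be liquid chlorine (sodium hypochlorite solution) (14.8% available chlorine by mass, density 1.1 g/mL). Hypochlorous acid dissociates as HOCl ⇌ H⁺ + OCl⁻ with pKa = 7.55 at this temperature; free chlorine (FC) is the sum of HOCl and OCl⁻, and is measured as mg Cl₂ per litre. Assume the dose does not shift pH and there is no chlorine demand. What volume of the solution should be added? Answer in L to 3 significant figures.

9.29 L

Volume: 197,000 US gal × 3.785 L/gal = 745,645 L.
[OCl⁻]/[HOCl] = 10^(pH − pKa) = 10^(7.14 − 7.55) = 0.389; fraction as HOCl = 1/(1 + 0.389) = 0.7199.
Free chlorine required for 1.82 ppm HOCl: 1.82 / 0.7199 = 2.528 ppm.
FC to add: 2.528 − 0.5 = 2.028 mg/L as Cl₂.
Cl₂ equivalent: 2.028 mg/L × 745,645 L = 1512 g.
Product at 14.8% available Cl: 1512 / 0.148 = 10,220 g.
Volume: 10,220 g ÷ 1.1 g/mL = 9289 mL.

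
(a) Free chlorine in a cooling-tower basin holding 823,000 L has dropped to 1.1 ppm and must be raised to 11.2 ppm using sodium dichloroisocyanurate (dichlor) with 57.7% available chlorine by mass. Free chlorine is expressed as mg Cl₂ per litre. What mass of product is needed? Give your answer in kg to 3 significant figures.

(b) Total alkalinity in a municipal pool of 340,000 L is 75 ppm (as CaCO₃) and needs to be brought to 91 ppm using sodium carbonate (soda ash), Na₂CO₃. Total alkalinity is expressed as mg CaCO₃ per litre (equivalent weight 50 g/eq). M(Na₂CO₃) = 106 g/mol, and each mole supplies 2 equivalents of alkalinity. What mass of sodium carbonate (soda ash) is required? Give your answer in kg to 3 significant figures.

(a) Chlorine deficit: 11.2 − 1.1 = 10.1 ppm = 10.1 mg/L as Cl₂.
(a) Cl₂ equivalent needed: 10.1 mg/L × 823,000 L = 8,312,000 mg = 8312 g.
(a) Product at 57.7% available chlorine: 8312 / 0.577 = 14,410 g.

(b) Alkalinity to add: (91 − 75) = 16 mg/L as CaCO₃ × 340,000 L = 5440 g as CaCO₃.
(b) Equivalents: 5440 g ÷ 50 g/eq = 108.8 eq.
(b) Each mole of Na₂CO₃ supplies 2 eq, so 108.8 / 2 = 54.4 mol.
(b) Mass: 54.4 mol × 106 g/mol = 5766 g.

(a) 14.4 kg; (b) 5.77 kg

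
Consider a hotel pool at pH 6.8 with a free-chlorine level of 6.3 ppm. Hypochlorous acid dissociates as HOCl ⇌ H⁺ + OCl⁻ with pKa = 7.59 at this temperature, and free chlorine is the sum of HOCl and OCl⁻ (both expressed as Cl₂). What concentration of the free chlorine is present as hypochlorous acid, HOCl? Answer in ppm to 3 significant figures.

5.42 ppm

[OCl⁻]/[HOCl] = 10^(pH − pKa) = 10^(6.8 − 7.59) = 10^-0.79 = 0.1622.
Fraction as HOCl = 1 / (1 + 0.1622) = 0.8605.
HOCl = 0.8605 × 6.3 ppm = 5.421 ppm.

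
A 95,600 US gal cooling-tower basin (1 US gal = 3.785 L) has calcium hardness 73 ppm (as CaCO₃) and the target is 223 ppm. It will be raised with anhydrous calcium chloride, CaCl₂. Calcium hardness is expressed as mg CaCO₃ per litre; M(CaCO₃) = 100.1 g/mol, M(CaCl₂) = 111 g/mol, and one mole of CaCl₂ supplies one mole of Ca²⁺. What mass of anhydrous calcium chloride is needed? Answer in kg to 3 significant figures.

Volume: 95,600 US gal × 3.785 L/gal = 361,846 L.
Hardness to add: (223 − 73) = 150 mg/L as CaCO₃ × 361,846 L = 54,280 g as CaCO₃.
Moles of Ca²⁺ (1 mol Ca²⁺ ≡ 1 mol CaCO₃): 54,280 / 100.1 g/mol = 542.2 mol.
Mass of CaCl₂: 542.2 × 111 = 60,190 g.

60.2 kg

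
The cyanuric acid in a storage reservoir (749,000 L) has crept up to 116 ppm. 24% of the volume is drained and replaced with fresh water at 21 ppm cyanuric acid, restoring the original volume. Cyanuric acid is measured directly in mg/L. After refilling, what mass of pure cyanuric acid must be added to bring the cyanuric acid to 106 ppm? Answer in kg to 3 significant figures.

9.59 kg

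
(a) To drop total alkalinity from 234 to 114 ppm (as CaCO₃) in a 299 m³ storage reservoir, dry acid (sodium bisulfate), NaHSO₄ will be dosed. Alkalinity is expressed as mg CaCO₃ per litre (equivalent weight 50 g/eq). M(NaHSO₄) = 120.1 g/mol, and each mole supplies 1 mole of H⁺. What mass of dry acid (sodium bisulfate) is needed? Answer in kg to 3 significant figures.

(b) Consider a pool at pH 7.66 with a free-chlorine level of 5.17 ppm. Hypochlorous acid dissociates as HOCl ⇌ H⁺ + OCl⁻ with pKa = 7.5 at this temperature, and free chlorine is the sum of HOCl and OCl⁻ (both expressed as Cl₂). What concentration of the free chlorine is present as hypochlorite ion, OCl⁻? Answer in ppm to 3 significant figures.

(a) Volume: 299 m³ = 299,000 L.
(a) Alkalinity to neutralize: (234 − 114) = 120 mg/L as CaCO₃ × 299,000 L = 35,880 g as CaCO₃.
(a) Equivalents of H⁺ required: 35,880 ÷ 50 g/eq = 717.6 eq = 717.6 mol NaHSO₄.
(a) Mass of NaHSO₄: 717.6 × 120.1 = 86,180 g.

(b) [OCl⁻]/[HOCl] = 10^(pH − pKa) = 10^(7.66 − 7.5) = 10^0.16 = 1.445.
(b) Fraction as HOCl = 1 / (1 + 1.445) = 0.4089.
(b) OCl⁻ = (1 − 0.4089) × 5.17 ppm = 3.056 ppm.

(a) 86.2 kg; (b) 3.06 ppm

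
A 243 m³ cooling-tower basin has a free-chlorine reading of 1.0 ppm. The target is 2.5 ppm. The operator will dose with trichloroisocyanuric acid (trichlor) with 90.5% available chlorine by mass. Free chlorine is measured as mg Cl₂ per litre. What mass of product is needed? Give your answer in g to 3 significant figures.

403 g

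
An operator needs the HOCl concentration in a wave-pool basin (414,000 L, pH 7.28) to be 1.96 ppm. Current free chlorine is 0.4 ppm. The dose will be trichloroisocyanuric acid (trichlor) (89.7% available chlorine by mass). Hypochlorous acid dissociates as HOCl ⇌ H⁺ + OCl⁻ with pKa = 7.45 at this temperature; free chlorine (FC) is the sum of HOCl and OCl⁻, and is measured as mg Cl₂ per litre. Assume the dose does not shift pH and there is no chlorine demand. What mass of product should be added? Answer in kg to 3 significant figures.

1.33 kg

[OCl⁻]/[HOCl] = 10^(pH − pKa) = 10^(7.28 − 7.45) = 0.6761; fraction as HOCl = 1/(1 + 0.6761) = 0.5966.
Free chlorine required for 1.96 ppm HOCl: 1.96 / 0.5966 = 3.285 ppm.
FC to add: 3.285 − 0.4 = 2.885 mg/L as Cl₂.
Cl₂ equivalent: 2.885 mg/L × 414,000 L = 1194 g.
Product at 89.7% available Cl: 1194 / 0.897 = 1332 g.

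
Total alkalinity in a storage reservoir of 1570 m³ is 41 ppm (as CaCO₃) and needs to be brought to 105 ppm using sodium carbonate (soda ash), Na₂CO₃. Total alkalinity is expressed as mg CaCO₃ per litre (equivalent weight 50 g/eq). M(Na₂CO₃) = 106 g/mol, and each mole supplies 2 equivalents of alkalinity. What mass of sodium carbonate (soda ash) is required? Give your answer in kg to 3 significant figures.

Volume: 1570 m³ = 1,570,000 L.
Alkalinity to add: (105 − 41) = 64 mg/L as CaCO₃ × 1,570,000 L = 100,500 g as CaCO₃.
Equivalents: 100,500 g ÷ 50 g/eq = 2010 eq.
Each mole of Na₂CO₃ supplies 2 eq, so 2010 / 2 = 1005 mol.
Mass: 1005 mol × 106 g/mol = 106,500 g.

107 kg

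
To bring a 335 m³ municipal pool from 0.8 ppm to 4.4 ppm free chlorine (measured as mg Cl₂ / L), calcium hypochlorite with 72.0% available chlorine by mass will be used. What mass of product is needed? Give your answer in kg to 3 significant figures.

Volume: 335 m³ = 335,000 L.
Chlorine deficit: 4.4 − 0.8 = 3.6 ppm = 3.6 mg/L as Cl₂.
Cl₂ equivalent needed: 3.6 mg/L × 335,000 L = 1,206,000 mg = 1206 g.
Product at 72.0% available chlorine: 1206 / 0.72 = 1675 g.

1.68 kg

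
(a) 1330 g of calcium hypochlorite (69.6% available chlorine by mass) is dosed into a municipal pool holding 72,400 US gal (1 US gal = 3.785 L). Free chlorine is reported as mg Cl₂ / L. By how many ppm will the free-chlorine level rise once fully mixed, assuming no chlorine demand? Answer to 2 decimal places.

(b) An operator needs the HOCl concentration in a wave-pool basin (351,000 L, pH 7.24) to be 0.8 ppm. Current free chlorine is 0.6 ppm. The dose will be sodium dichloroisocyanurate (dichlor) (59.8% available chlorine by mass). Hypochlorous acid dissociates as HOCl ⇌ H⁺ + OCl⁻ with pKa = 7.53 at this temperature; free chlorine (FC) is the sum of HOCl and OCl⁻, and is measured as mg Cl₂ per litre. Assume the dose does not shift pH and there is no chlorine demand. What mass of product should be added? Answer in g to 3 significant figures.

(a) 3.38 ppm; (b) 358 g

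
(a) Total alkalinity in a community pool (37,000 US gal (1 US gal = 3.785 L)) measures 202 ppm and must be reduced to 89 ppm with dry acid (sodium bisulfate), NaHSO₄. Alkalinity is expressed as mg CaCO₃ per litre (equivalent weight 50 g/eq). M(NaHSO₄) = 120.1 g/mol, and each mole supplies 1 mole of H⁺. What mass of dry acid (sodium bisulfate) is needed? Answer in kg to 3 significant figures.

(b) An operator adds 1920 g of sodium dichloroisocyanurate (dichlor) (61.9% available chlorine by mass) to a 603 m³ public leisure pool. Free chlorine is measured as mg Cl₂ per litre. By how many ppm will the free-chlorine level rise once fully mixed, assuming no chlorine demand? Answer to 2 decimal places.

(a) Volume: 37,000 US gal × 3.785 L/gal = 140,045 L.
(a) Alkalinity to neutralize: (202 − 89) = 113 mg/L as CaCO₃ × 140,045 L = 15,830 g as CaCO₃.
(a) Equivalents of H⁺ required: 15,830 ÷ 50 g/eq = 316.5 eq = 316.5 mol NaHSO₄.
(a) Mass of NaHSO₄: 316.5 × 120.1 = 38,010 g.

(b) Volume: 603 m³ = 603,000 L.
(b) Available chlorine delivered: 1920 g × 0.619 = 1188 g as Cl₂.
(b) Concentration rise: 1188 g / 603,000 L = 1.971 mg/L = 1.97 ppm.

(a) 38.0 kg; (b) 1.97 ppm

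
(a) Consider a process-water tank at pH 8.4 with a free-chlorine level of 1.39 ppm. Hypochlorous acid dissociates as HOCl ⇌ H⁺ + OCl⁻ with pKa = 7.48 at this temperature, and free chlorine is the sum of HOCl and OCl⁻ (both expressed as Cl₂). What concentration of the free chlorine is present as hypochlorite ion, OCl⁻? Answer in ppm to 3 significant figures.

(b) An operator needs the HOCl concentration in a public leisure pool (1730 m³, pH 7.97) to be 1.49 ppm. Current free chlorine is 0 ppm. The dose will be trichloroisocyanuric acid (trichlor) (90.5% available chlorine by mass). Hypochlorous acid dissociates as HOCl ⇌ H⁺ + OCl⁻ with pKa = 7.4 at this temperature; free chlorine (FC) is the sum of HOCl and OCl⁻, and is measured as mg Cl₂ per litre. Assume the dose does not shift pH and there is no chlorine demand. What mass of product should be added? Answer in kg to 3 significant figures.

(a) 1.24 ppm; (b) 13.4 kg

(a) [OCl⁻]/[HOCl] = 10^(pH − pKa) = 10^(8.4 − 7.48) = 10^0.92 = 8.318.
(a) Fraction as HOCl = 1 / (1 + 8.318) = 0.1073.
(a) OCl⁻ = (1 − 0.1073) × 1.39 ppm = 1.241 ppm.

(b) Volume: 1730 m³ = 1,730,000 L.
(b) [OCl⁻]/[HOCl] = 10^(pH − pKa) = 10^(7.97 − 7.4) = 3.715; fraction as HOCl = 1/(1 + 3.715) = 0.2121.
(b) Free chlorine required for 1.49 ppm HOCl: 1.49 / 0.2121 = 7.026 ppm.
(b) FC to add: 7.026 − 0 = 7.026 mg/L as Cl₂.
(b) Cl₂ equivalent: 7.026 mg/L × 1,730,000 L = 12,150 g.
(b) Product at 90.5% available Cl: 12,150 / 0.905 = 13,430 g.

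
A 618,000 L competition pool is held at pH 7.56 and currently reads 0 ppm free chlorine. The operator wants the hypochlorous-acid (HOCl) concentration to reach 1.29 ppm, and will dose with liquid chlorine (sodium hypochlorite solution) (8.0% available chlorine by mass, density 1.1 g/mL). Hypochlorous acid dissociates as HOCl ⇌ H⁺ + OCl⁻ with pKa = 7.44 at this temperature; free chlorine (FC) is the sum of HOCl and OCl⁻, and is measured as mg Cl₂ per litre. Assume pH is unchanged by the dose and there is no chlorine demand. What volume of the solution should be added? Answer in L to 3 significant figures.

21.0 L

[OCl⁻]/[HOCl] = 10^(pH − pKa) = 10^(7.56 − 7.44) = 1.318; fraction as HOCl = 1/(1 + 1.318) = 0.4314.
Free chlorine required for 1.29 ppm HOCl: 1.29 / 0.4314 = 2.991 ppm.
FC to add: 2.991 − 0 = 2.991 mg/L as Cl₂.
Cl₂ equivalent: 2.991 mg/L × 618,000 L = 1848 g.
Product at 8.0% available Cl: 1848 / 0.08 = 23,100 g.
Volume: 23,100 g ÷ 1.1 g/mL = 21,000 mL.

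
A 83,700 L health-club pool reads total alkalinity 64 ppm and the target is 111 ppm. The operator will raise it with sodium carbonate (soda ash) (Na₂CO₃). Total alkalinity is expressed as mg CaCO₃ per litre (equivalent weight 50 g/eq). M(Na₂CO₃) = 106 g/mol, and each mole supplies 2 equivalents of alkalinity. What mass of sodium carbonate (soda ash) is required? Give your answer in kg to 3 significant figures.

Alkalinity to add: (111 − 64) = 47 mg/L as CaCO₃ × 83,700 L = 3934 g as CaCO₃.
Equivalents: 3934 g ÷ 50 g/eq = 78.68 eq.
Each mole of Na₂CO₃ supplies 2 eq, so 78.68 / 2 = 39.34 mol.
Mass: 39.34 mol × 106 g/mol = 4170 g.

4.17 kg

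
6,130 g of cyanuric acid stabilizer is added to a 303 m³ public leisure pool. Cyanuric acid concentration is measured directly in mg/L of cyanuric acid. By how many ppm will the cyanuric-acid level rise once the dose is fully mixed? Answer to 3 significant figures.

20.2 ppm

Volume: 303 m³ = 303,000 L.
Rise: 6,130 g / 303,000 L × 1000 = 20.23 mg/L.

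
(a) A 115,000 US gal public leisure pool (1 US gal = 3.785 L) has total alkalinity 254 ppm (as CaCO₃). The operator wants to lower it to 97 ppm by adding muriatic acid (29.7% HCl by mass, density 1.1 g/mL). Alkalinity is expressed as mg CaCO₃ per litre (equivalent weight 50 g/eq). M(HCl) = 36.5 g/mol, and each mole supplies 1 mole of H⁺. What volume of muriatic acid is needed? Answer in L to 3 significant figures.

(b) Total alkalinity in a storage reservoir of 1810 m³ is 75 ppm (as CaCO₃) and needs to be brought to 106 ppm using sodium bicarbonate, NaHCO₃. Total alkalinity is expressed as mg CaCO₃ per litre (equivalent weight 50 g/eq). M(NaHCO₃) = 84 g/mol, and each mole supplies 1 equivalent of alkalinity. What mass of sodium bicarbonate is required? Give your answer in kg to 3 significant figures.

(a) Volume: 115,000 US gal × 3.785 L/gal = 435,275 L.
(a) Alkalinity to neutralize: (254 − 97) = 157 mg/L as CaCO₃ × 435,275 L = 68,340 g as CaCO₃.
(a) Equivalents of H⁺ required: 68,340 ÷ 50 g/eq = 1367 eq = 1367 mol HCl.
(a) Mass of HCl: 1367 × 36.5 = 49,890 g.
(a) Mass of 29.7% solution: 49,890 / 0.297 = 168,000 g.
(a) Volume: 168,000 g ÷ 1.1 g/mL = 152,700 mL.

(b) Volume: 1810 m³ = 1,810,000 L.
(b) Alkalinity to add: (106 − 75) = 31 mg/L as CaCO₃ × 1,810,000 L = 56,110 g as CaCO₃.
(b) Equivalents: 56,110 g ÷ 50 g/eq = 1122 eq.
(b) NaHCO₃ supplies 1 eq per mole → 1122 mol.
(b) Mass: 1122 mol × 84 g/mol = 94,260 g.

(a) 153 L; (b) 94.3 kg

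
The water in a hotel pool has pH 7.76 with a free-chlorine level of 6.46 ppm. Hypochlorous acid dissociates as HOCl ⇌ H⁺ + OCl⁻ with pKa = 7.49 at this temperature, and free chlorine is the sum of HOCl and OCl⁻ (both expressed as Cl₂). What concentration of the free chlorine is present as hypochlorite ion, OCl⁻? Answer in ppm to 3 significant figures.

4.20 ppm

[OCl⁻]/[HOCl] = 10^(pH − pKa) = 10^(7.76 − 7.49) = 10^0.27 = 1.862.
Fraction as HOCl = 1 / (1 + 1.862) = 0.3494.
OCl⁻ = (1 − 0.3494) × 6.46 ppm = 4.203 ppm.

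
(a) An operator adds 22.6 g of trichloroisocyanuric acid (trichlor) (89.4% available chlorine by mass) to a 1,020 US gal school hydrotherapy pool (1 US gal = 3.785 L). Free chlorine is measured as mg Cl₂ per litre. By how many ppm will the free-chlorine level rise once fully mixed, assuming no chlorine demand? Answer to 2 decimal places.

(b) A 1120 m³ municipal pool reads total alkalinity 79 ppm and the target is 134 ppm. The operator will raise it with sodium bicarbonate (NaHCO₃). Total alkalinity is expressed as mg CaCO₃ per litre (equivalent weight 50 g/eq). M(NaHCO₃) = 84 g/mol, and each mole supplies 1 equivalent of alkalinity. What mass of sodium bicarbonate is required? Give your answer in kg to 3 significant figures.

(a) Volume: 1,020 US gal × 3.785 L/gal = 3,861 L.
(a) Available chlorine delivered: 22.6 g × 0.894 = 20.2 g as Cl₂.
(a) Concentration rise: 20.2 g / 3,861 L = 5.233 mg/L = 5.23 ppm.

(b) Volume: 1120 m³ = 1,120,000 L.
(b) Alkalinity to add: (134 − 79) = 55 mg/L as CaCO₃ × 1,120,000 L = 61,600 g as CaCO₃.
(b) Equivalents: 61,600 g ÷ 50 g/eq = 1232 eq.
(b) NaHCO₃ supplies 1 eq per mole → 1232 mol.
(b) Mass: 1232 mol × 84 g/mol = 103,500 g.

(a) 5.23 ppm; (b) 103 kg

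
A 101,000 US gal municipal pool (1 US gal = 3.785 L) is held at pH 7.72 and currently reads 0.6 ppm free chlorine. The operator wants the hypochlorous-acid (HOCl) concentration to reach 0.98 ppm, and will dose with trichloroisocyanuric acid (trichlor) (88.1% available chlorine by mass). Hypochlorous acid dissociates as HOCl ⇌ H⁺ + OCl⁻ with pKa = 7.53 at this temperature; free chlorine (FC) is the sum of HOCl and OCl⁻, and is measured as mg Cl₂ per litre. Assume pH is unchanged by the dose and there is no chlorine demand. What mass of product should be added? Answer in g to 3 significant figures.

Volume: 101,000 US gal × 3.785 L/gal = 382,285 L.
[OCl⁻]/[HOCl] = 10^(pH − pKa) = 10^(7.72 − 7.53) = 1.549; fraction as HOCl = 1/(1 + 1.549) = 0.3923.
Free chlorine required for 0.98 ppm HOCl: 0.98 / 0.3923 = 2.498 ppm.
FC to add: 2.498 − 0.6 = 1.898 mg/L as Cl₂.
Cl₂ equivalent: 1.898 mg/L × 382,285 L = 725.5 g.
Product at 88.1% available Cl: 725.5 / 0.881 = 823.5 g.

824 g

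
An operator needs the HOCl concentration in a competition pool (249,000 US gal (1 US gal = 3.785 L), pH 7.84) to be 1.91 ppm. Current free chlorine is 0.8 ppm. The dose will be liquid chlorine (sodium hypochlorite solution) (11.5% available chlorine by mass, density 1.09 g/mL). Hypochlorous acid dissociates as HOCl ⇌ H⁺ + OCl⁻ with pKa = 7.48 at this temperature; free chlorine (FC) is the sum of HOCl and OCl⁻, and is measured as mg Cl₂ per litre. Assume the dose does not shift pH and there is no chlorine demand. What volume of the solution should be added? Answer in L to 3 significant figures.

41.2 L

Volume: 249,000 US gal × 3.785 L/gal = 942,465 L.
[OCl⁻]/[HOCl] = 10^(pH − pKa) = 10^(7.84 − 7.48) = 2.291; fraction as HOCl = 1/(1 + 2.291) = 0.3039.
Free chlorine required for 1.91 ppm HOCl: 1.91 / 0.3039 = 6.286 ppm.
FC to add: 6.286 − 0.8 = 5.486 mg/L as Cl₂.
Cl₂ equivalent: 5.486 mg/L × 942,465 L = 5170 g.
Product at 11.5% available Cl: 5170 / 0.115 = 44,960 g.
Volume: 44,960 g ÷ 1.09 g/mL = 41,240 mL.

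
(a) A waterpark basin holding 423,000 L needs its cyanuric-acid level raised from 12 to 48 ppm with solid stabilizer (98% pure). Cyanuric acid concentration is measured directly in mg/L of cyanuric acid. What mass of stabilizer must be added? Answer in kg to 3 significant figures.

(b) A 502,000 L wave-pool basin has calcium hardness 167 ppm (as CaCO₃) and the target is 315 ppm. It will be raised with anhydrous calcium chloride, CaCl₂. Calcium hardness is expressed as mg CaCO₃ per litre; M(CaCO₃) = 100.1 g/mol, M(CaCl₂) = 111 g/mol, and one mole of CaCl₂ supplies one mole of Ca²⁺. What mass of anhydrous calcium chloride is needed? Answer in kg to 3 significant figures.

(a) 15.5 kg; (b) 82.4 kg

(a) CYA to add: (48 − 12) = 36 mg/L × 423,000 L = 15,230 g cyanuric acid.
(a) At 98% purity: 15,230 / 0.98 = 15,540 g product.

(b) Hardness to add: (315 − 167) = 148 mg/L as CaCO₃ × 502,000 L = 74,300 g as CaCO₃.
(b) Moles of Ca²⁺ (1 mol Ca²⁺ ≡ 1 mol CaCO₃): 74,300 / 100.1 g/mol = 742.2 mol.
(b) Mass of CaCl₂: 742.2 × 111 = 82,390 g.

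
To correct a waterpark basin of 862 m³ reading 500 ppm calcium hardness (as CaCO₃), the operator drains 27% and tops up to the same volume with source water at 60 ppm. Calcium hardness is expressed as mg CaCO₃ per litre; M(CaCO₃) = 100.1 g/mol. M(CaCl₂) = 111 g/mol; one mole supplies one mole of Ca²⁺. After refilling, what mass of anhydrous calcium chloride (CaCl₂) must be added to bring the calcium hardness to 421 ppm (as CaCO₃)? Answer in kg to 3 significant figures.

Volume: 862 m³ = 862,000 L.
After draining 27% and refilling: 500 × 0.73 + 60 × 0.27 = 381.2 ppm.
Deficit to target: 421 − 381.2 = 39.8 mg/L.
As CaCO₃: 39.8 mg/L × 862,000 L = 34,310 g; ÷ 100.1 = 342.7 mol Ca²⁺.
Mass: 342.7 × 111 = 38,040 g.

38.0 kg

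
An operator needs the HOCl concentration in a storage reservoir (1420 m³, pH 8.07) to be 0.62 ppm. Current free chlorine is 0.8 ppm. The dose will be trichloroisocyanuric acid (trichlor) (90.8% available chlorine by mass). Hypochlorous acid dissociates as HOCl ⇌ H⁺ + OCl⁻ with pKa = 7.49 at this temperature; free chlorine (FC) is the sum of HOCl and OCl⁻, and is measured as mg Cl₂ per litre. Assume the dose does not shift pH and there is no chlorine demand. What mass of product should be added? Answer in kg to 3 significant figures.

3.40 kg

Volume: 1420 m³ = 1,420,000 L.
[OCl⁻]/[HOCl] = 10^(pH − pKa) = 10^(8.07 − 7.49) = 3.802; fraction as HOCl = 1/(1 + 3.802) = 0.2083.
Free chlorine required for 0.62 ppm HOCl: 0.62 / 0.2083 = 2.977 ppm.
FC to add: 2.977 − 0.8 = 2.177 mg/L as Cl₂.
Cl₂ equivalent: 2.177 mg/L × 1,420,000 L = 3092 g.
Product at 90.8% available Cl: 3092 / 0.908 = 3405 g.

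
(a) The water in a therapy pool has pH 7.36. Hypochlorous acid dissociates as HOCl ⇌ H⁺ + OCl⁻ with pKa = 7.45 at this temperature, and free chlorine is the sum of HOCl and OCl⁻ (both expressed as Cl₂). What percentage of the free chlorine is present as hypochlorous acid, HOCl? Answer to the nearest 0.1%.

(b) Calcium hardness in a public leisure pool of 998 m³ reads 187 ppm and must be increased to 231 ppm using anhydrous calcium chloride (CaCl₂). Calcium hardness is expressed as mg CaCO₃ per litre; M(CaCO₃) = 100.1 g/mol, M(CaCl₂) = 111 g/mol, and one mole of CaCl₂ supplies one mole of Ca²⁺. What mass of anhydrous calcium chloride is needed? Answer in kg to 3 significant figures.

(a) 55.2%; (b) 48.7 kg

(a) [OCl⁻]/[HOCl] = 10^(pH − pKa) = 10^(7.36 − 7.45) = 10^-0.09 = 0.8128.
(a) Fraction as HOCl = 1 / (1 + 0.8128) = 0.5516.

(b) Volume: 998 m³ = 998,000 L.
(b) Hardness to add: (231 − 187) = 44 mg/L as CaCO₃ × 998,000 L = 43,910 g as CaCO₃.
(b) Moles of Ca²⁺ (1 mol Ca²⁺ ≡ 1 mol CaCO₃): 43,910 / 100.1 g/mol = 438.7 mol.
(b) Mass of CaCl₂: 438.7 × 111 = 48,690 g.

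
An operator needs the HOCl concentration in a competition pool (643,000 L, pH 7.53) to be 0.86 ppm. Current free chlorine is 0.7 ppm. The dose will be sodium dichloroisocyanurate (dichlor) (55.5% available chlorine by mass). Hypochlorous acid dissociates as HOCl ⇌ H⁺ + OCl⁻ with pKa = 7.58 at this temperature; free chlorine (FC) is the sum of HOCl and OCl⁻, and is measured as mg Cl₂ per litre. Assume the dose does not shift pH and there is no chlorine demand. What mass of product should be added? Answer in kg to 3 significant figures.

1.07 kg

[OCl⁻]/[HOCl] = 10^(pH − pKa) = 10^(7.53 − 7.58) = 0.8913; fraction as HOCl = 1/(1 + 0.8913) = 0.5288.
Free chlorine required for 0.86 ppm HOCl: 0.86 / 0.5288 = 1.626 ppm.
FC to add: 1.626 − 0.7 = 0.9265 mg/L as Cl₂.
Cl₂ equivalent: 0.9265 mg/L × 643,000 L = 595.7 g.
Product at 55.5% available Cl: 595.7 / 0.555 = 1073 g.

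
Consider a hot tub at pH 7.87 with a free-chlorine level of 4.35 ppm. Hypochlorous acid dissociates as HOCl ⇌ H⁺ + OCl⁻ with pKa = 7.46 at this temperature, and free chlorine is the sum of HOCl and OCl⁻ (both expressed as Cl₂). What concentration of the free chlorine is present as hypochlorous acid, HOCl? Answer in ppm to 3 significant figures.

1.22 ppm

[OCl⁻]/[HOCl] = 10^(pH − pKa) = 10^(7.87 − 7.46) = 10^0.41 = 2.57.
Fraction as HOCl = 1 / (1 + 2.57) = 0.2801.
HOCl = 0.2801 × 4.35 ppm = 1.218 ppm.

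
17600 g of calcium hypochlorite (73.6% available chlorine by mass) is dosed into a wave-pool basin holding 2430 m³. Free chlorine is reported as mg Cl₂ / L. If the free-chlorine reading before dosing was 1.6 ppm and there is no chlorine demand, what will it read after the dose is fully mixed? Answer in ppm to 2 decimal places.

6.93 ppm

Volume: 2430 m³ = 2,430,000 L.
Available chlorine delivered: 17,600 g × 0.736 = 12,950 g as Cl₂.
Concentration rise: 12,950 g / 2,430,000 L = 5.331 mg/L = 5.33 ppm.
Final FC: 1.6 + 5.33 = 6.93 ppm.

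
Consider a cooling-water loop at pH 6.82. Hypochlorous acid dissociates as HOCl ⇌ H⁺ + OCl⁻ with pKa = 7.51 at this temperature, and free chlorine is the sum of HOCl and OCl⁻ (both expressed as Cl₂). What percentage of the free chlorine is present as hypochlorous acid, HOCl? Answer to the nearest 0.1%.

83.0%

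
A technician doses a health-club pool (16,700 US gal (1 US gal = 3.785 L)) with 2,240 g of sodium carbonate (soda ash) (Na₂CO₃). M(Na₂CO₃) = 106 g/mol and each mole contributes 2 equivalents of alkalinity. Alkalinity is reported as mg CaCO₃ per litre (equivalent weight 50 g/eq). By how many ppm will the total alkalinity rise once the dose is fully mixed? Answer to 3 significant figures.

Volume: 16,700 US gal × 3.785 L/gal = 63,210 L.
Moles of Na₂CO₃: 2,240 g ÷ 106 g/mol = 21.13 mol → 42.26 eq of alkalinity.
As CaCO₃: 42.26 eq × 50 g/eq = 2113 g.
Rise: 2113 g / 63,210 L × 1000 = 33.43 mg/L.

33.4 ppm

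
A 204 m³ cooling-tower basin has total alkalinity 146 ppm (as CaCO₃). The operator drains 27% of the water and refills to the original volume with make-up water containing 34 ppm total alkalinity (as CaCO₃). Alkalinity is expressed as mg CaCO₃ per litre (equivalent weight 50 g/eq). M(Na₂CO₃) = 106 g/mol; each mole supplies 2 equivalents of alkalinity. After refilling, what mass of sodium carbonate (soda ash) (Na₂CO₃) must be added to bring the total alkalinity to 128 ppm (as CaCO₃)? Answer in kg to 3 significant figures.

Volume: 204 m³ = 204,000 L.
After draining 27% and refilling: 146 × 0.73 + 34 × 0.27 = 115.76 ppm.
Deficit to target: 128 − 115.76 = 12.24 mg/L.
As CaCO₃: 12.24 mg/L × 204,000 L = 2497 g; ÷ 50 g/eq ÷ 2 = 24.97 mol Na₂CO₃.
Mass: 24.97 × 106 = 2647 g.

2.65 kg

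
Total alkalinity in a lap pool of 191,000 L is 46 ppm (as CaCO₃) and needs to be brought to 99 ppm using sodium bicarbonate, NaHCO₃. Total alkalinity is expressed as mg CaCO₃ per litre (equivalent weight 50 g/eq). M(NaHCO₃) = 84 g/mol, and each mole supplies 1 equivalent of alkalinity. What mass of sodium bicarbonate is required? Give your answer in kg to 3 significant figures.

Alkalinity to add: (99 − 46) = 53 mg/L as CaCO₃ × 191,000 L = 10,120 g as CaCO₃.
Equivalents: 10,120 g ÷ 50 g/eq = 202.5 eq.
NaHCO₃ supplies 1 eq per mole → 202.5 mol.
Mass: 202.5 mol × 84 g/mol = 17,010 g.

17.0 kg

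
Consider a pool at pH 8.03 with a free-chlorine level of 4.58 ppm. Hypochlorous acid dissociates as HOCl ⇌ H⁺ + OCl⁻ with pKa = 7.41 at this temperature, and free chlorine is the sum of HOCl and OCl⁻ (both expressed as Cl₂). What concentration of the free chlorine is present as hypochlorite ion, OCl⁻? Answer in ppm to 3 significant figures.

3.69 ppm

[OCl⁻]/[HOCl] = 10^(pH − pKa) = 10^(8.03 − 7.41) = 10^0.62 = 4.169.
Fraction as HOCl = 1 / (1 + 4.169) = 0.1935.
OCl⁻ = (1 − 0.1935) × 4.58 ppm = 3.694 ppm.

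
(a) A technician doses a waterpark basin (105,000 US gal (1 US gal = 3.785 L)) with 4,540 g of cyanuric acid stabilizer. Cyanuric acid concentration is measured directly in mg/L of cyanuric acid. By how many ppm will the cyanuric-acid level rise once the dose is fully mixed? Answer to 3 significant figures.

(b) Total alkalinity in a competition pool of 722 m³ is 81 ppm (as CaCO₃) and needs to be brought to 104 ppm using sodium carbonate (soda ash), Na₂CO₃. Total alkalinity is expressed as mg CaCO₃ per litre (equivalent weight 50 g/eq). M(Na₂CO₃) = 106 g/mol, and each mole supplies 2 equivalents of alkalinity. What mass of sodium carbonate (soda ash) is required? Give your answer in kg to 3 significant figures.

(a) 11.4 ppm; (b) 17.6 kg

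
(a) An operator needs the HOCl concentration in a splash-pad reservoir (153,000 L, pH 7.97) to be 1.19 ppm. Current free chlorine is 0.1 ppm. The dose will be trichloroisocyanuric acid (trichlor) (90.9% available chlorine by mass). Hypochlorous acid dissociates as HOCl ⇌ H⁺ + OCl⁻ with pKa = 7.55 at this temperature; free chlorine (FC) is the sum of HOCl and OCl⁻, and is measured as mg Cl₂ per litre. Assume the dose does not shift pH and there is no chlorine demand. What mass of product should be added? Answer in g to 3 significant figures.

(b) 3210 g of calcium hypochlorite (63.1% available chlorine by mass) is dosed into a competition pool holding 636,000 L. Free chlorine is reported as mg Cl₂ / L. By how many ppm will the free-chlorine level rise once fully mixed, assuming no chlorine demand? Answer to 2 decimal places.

(a) 710 g; (b) 3.18 ppm

(a) [OCl⁻]/[HOCl] = 10^(pH − pKa) = 10^(7.97 − 7.55) = 2.63; fraction as HOCl = 1/(1 + 2.63) = 0.2755.
(a) Free chlorine required for 1.19 ppm HOCl: 1.19 / 0.2755 = 4.32 ppm.
(a) FC to add: 4.32 − 0.1 = 4.22 mg/L as Cl₂.
(a) Cl₂ equivalent: 4.22 mg/L × 153,000 L = 645.7 g.
(a) Product at 90.9% available Cl: 645.7 / 0.909 = 710.3 g.

(b) Available chlorine delivered: 3210 g × 0.631 = 2026 g as Cl₂.
(b) Concentration rise: 2026 g / 636,000 L = 3.185 mg/L = 3.18 ppm.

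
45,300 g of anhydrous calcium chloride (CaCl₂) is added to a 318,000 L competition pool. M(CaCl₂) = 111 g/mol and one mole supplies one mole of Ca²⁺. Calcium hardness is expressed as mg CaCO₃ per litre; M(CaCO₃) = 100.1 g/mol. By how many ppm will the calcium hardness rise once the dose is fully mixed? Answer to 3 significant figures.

128 ppm

Moles of Ca²⁺: 45,300 g ÷ 111 g/mol = 408.1 mol.
As CaCO₃: 408.1 mol × 100.1 g/mol = 40,850 g.
Rise: 40,850 g / 318,000 L × 1000 = 128.5 mg/L.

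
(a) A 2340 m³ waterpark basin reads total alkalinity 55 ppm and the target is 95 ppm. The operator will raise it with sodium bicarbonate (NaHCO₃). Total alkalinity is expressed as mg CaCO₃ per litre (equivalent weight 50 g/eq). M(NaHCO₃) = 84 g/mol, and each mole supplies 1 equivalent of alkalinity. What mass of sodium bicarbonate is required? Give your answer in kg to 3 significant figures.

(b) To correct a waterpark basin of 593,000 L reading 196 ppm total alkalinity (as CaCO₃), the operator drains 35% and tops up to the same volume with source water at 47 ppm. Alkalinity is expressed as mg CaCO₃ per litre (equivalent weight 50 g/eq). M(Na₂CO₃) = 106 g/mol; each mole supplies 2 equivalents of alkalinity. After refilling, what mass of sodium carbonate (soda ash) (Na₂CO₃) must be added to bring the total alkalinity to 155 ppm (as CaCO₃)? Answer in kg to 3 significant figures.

(a) Volume: 2340 m³ = 2,340,000 L.
(a) Alkalinity to add: (95 − 55) = 40 mg/L as CaCO₃ × 2,340,000 L = 93,600 g as CaCO₃.
(a) Equivalents: 93,600 g ÷ 50 g/eq = 1872 eq.
(a) NaHCO₃ supplies 1 eq per mole → 1872 mol.
(a) Mass: 1872 mol × 84 g/mol = 157,200 g.

(b) After draining 35% and refilling: 196 × 0.65 + 47 × 0.35 = 143.85 ppm.
(b) Deficit to target: 155 − 143.85 = 11.15 mg/L.
(b) As CaCO₃: 11.15 mg/L × 593,000 L = 6612 g; ÷ 50 g/eq ÷ 2 = 66.12 mol Na₂CO₃.
(b) Mass: 66.12 × 106 = 7009 g.

(a) 157 kg; (b) 7.01 kg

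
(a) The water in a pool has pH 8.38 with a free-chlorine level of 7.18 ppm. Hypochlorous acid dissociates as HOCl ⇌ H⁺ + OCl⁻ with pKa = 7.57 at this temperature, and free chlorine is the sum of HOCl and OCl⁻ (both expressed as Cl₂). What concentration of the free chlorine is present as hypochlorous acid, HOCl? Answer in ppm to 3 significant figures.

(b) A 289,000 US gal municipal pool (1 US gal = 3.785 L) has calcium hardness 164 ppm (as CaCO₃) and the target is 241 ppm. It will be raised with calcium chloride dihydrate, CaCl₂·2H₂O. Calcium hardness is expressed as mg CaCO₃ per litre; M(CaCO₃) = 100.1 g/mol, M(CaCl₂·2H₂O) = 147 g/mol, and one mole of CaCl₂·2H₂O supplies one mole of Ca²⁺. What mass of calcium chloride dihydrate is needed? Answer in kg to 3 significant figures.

(a) [OCl⁻]/[HOCl] = 10^(pH − pKa) = 10^(8.38 − 7.57) = 10^0.81 = 6.457.
(a) Fraction as HOCl = 1 / (1 + 6.457) = 0.1341.
(a) HOCl = 0.1341 × 7.18 ppm = 0.9629 ppm.

(b) Volume: 289,000 US gal × 3.785 L/gal = 1,093,865 L.
(b) Hardness to add: (241 − 164) = 77 mg/L as CaCO₃ × 1,093,865 L = 84,230 g as CaCO₃.
(b) Moles of Ca²⁺ (1 mol Ca²⁺ ≡ 1 mol CaCO₃): 84,230 / 100.1 g/mol = 841.4 mol.
(b) Mass of CaCl₂·2H₂O: 841.4 × 147 = 123,700 g.

(a) 0.963 ppm; (b) 124 kg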